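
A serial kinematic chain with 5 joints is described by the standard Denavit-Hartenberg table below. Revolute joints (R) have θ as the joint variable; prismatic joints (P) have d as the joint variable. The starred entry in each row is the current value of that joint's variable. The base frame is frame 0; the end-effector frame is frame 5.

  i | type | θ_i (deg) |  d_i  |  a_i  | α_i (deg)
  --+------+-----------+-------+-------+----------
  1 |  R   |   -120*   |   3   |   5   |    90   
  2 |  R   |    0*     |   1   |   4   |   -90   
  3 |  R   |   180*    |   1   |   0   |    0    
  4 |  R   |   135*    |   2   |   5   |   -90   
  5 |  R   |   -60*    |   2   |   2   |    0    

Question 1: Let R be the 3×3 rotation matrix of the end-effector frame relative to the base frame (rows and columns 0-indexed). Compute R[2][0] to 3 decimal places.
0.866

End-effector x-axis (col 0 of R) = (-0.4830,-0.1294,0.8660)
R[2][0] = 0.8660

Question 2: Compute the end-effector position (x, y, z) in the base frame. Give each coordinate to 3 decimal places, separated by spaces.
after link 1: o_1 = (-2.5000, -4.3301, 3.0000)
after link 2: o_2 = (-5.3660, -7.2942, 3.0000)
after link 3: o_3 = (-5.3660, -7.2942, 4.0000)
after link 4: o_4 = (-10.1957, -8.5883, 6.0000)
after link 5: o_5 = (-10.6439, -10.7790, 7.7321)

-10.644 -10.779 7.732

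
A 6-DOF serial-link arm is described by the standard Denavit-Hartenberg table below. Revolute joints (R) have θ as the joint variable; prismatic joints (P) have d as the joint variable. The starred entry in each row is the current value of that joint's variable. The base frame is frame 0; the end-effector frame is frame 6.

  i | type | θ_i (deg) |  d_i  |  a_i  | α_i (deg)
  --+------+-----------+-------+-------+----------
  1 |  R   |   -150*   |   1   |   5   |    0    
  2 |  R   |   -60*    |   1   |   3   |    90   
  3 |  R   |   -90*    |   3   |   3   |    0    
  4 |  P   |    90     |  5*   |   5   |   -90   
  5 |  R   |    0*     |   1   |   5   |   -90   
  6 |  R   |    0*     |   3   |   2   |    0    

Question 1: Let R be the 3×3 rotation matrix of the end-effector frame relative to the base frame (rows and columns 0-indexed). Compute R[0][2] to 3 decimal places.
End-effector z-axis (col 2 of R) = (-0.5000,-0.8660,0.0000)
R[0][2] = -0.5000

-0.500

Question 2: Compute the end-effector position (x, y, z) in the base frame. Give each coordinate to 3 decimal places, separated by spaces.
-14.821 9.330 0.000

after link 1: o_1 = (-4.3301, -2.5000, 1.0000)
after link 2: o_2 = (-6.9282, -1.0000, 2.0000)
after link 3: o_3 = (-5.4282, 1.5981, -1.0000)
after link 4: o_4 = (-7.2583, 8.4282, -1.0000)
after link 5: o_5 = (-11.5885, 10.9282, 0.0000)
after link 6: o_6 = (-14.8205, 9.3301, 0.0000)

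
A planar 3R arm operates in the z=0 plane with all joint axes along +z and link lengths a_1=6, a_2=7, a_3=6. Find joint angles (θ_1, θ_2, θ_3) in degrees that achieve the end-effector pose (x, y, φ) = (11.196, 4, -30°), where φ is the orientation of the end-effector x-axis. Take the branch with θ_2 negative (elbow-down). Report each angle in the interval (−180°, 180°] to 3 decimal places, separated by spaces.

wrist centre = target − a_3·(cos φ, sin φ) = (5.9998, 7.0000)
cos θ_2 = (84.9982−6²−7²)/(2·6·7) = -0.0000; θ_2 = -90.0012° (elbow-down)
β = atan2(7.0000,5.9998) = 49.3994°; ψ = atan2(-7.0000,5.9998) = -49.3994°
θ_1 = β − ψ = 98.7988°
θ_3 = φ − θ_1 − θ_2 = -38.7976° (wrapped to (-180°,180°])

98.799 -90.001 -38.798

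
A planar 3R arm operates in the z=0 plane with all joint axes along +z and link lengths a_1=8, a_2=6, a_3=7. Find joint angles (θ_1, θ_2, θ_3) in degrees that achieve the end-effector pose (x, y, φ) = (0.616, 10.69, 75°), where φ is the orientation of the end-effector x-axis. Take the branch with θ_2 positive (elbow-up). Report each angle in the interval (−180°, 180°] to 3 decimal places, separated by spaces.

wrist centre = target − a_3·(cos φ, sin φ) = (-1.1957, 3.9285)
cos θ_2 = (16.8630−8²−6²)/(2·8·6) = -0.8660; θ_2 = 149.9982° (elbow-up)
β = atan2(3.9285,-1.1957) = 106.9288°; ψ = atan2(3.0002,2.8039) = 46.9363°
θ_1 = β − ψ = 59.9925°
θ_3 = φ − θ_1 − θ_2 = -134.9908° (wrapped to (-180°,180°])

59.993 149.998 -134.991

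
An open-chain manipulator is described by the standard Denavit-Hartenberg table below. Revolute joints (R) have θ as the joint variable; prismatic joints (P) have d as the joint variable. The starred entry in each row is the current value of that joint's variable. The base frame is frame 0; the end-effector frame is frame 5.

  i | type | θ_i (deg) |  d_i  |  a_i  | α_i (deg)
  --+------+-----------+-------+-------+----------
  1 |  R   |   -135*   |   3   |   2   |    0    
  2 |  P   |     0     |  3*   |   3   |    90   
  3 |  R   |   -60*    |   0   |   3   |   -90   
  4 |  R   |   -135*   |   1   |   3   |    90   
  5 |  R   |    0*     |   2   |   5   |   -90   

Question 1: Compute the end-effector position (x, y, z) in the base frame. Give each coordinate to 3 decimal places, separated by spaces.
after link 1: o_1 = (-1.4142, -1.4142, 3.0000)
after link 2: o_2 = (-3.5355, -3.5355, 6.0000)
after link 3: o_3 = (-4.5962, -4.5962, 3.4019)
after link 4: o_4 = (-5.9586, -2.9586, 5.7390)
after link 5: o_5 = (-5.7086, 0.2914, 10.0256)

-5.709 0.291 10.026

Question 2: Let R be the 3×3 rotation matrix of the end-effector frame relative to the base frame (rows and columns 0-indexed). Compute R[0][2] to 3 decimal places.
-0.612

End-effector z-axis (col 2 of R) = (-0.6124,-0.6124,0.5000)
R[0][2] = -0.6124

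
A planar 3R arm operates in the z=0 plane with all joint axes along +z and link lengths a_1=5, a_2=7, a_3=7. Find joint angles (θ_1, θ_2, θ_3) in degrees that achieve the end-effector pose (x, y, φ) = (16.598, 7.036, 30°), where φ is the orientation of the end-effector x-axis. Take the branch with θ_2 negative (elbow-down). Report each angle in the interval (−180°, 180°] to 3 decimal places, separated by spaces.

wrist centre = target − a_3·(cos φ, sin φ) = (10.5358, 3.5360)
cos θ_2 = (123.5068−5²−7²)/(2·5·7) = 0.7072; θ_2 = -44.9892° (elbow-down)
β = atan2(3.5360,10.5358) = 18.5526°; ψ = atan2(-4.9488,9.9507) = -26.4427°
θ_1 = β − ψ = 44.9953°
θ_3 = φ − θ_1 − θ_2 = 29.9938° (wrapped to (-180°,180°])

44.995 -44.989 29.994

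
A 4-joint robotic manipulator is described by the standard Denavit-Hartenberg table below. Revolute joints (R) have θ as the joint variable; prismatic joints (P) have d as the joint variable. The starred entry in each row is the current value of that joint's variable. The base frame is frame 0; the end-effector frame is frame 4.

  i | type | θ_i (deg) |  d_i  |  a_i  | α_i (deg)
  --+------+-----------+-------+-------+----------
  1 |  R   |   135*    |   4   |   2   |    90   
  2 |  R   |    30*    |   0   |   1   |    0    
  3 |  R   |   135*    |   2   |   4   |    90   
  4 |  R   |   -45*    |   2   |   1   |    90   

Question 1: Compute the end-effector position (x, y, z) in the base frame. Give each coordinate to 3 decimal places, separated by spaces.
after link 1: o_1 = (-1.4142, 1.4142, 4.0000)
after link 2: o_2 = (-2.0266, 2.0266, 4.5000)
after link 3: o_3 = (2.1197, 0.7087, 5.5353)
after link 4: o_4 = (1.7366, 0.0918, 7.6501)

1.737 0.092 7.650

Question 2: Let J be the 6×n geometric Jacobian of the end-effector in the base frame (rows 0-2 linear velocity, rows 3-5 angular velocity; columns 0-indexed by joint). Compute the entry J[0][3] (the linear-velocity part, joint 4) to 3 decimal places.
0.983

axis z_3 = (-0.1830,0.1830,0.9659); lever o_n−o_3 = (-0.3831,-0.6169,2.1149)
cross product → J_v[:, 3] = (0.9830,0.0170,0.1830)
J_ω[:, 3] = z_3
entry J[0][3] = 0.9830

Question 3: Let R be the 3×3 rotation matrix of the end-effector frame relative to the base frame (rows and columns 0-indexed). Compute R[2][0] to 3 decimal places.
0.183

End-effector x-axis (col 0 of R) = (-0.0170,-0.9830,0.1830)
R[2][0] = 0.1830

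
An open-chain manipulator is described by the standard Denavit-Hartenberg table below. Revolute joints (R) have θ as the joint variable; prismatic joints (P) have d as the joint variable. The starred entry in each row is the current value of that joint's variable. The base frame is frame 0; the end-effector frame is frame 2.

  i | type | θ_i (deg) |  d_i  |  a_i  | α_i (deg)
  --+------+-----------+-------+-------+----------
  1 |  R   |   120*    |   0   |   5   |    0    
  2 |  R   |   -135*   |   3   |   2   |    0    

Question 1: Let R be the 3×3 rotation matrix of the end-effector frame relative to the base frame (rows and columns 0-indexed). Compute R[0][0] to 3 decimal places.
0.966

End-effector x-axis (col 0 of R) = (0.9659,-0.2588,0.0000)
R[0][0] = 0.9659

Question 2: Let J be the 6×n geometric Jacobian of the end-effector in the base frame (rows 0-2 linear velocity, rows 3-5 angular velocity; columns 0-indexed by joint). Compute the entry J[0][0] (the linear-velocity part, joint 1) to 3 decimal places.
axis z_0 = ẑ; lever o_n−o_0 = (-0.5681,3.8125,3.0000)
cross product → J_v[:, 0] = (-3.8125,-0.5681,0.0000)
J_ω[:, 0] = z_0
entry J[0][0] = -3.8125

-3.812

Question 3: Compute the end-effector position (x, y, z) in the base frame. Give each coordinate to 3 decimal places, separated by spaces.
after link 1: o_1 = (-2.5000, 4.3301, 0.0000)
after link 2: o_2 = (-0.5681, 3.8125, 3.0000)

-0.568 3.812 3.000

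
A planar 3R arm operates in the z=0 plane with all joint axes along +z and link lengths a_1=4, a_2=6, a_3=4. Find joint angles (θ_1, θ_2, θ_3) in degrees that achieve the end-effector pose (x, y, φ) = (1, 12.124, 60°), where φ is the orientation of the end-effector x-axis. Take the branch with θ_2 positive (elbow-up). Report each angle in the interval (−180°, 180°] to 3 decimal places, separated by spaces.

59.995 60.008 -60.003

wrist centre = target − a_3·(cos φ, sin φ) = (-1.0000, 8.6599)
cos θ_2 = (75.9938−4²−6²)/(2·4·6) = 0.4999; θ_2 = 60.0085° (elbow-up)
β = atan2(8.6599,-1.0000) = 96.5870°; ψ = atan2(5.1966,6.9992) = 36.5921°
θ_1 = β − ψ = 59.9949°
θ_3 = φ − θ_1 − θ_2 = -60.0034° (wrapped to (-180°,180°])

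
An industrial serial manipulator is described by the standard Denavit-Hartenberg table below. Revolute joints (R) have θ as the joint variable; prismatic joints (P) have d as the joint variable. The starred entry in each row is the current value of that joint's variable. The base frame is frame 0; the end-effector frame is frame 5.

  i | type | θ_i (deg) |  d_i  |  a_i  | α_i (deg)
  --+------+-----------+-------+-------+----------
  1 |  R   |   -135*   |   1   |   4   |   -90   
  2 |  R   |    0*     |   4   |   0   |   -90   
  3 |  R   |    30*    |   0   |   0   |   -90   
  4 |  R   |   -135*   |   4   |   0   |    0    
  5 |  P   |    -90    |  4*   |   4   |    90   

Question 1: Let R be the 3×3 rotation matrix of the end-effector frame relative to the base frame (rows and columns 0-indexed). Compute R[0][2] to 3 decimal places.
-0.683

End-effector z-axis (col 2 of R) = (-0.6830,-0.1830,0.7071)
R[0][2] = -0.6830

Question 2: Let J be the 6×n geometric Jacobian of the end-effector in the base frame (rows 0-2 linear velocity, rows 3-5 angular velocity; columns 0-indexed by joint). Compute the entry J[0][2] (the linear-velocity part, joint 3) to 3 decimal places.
8.459

axis z_2 = (0.0000,-0.0000,-1.0000); lever o_n−o_2 = (0.6615,8.4595,2.8284)
cross product → J_v[:, 2] = (8.4595,-0.6615,0.0000)
J_ω[:, 2] = z_2
entry J[0][2] = 8.4595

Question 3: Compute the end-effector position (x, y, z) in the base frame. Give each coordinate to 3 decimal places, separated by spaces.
0.661 2.803 3.828

after link 1: o_1 = (-2.8284, -2.8284, 1.0000)
after link 2: o_2 = (0.0000, -5.6569, 1.0000)
after link 3: o_3 = (0.0000, -5.6569, 1.0000)
after link 4: o_4 = (-1.0353, -1.7932, 1.0000)
after link 5: o_5 = (0.6615, 2.8026, 3.8284)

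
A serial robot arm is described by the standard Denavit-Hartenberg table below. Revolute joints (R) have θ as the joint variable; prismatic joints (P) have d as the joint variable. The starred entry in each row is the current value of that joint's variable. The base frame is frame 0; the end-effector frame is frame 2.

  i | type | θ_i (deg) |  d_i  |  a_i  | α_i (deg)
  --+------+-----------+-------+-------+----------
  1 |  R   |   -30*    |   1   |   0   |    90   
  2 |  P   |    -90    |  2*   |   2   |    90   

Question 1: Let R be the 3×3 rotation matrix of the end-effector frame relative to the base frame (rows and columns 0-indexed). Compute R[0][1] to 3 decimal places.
-0.500

End-effector y-axis (col 1 of R) = (-0.5000,-0.8660,0.0000)
R[0][1] = -0.5000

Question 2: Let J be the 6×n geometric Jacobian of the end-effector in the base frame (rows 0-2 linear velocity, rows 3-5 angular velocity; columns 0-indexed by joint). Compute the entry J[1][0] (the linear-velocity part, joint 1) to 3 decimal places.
-1.000

axis z_0 = ẑ; lever o_n−o_0 = (-1.0000,-1.7321,-1.0000)
cross product → J_v[:, 0] = (1.7321,-1.0000,0.0000)
J_ω[:, 0] = z_0
entry J[1][0] = -1.0000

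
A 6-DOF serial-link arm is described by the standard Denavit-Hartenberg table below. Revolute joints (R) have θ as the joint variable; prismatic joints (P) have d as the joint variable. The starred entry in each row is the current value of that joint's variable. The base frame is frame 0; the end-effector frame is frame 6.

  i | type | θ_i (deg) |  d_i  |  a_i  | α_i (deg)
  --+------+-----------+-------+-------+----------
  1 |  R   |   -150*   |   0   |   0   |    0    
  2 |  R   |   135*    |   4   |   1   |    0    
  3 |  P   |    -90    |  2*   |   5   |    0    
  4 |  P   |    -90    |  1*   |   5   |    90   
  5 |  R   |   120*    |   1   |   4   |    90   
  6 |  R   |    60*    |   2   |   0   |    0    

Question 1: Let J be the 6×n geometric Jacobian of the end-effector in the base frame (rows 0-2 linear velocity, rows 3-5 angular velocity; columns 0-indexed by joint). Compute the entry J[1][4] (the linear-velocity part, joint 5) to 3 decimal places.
axis z_4 = (0.2588,0.9659,0.0000); lever o_n−o_4 = (0.5176,0.8966,4.4641)
cross product → J_v[:, 4] = (4.3120,-1.1554,-0.2679)
J_ω[:, 4] = z_4
entry J[1][4] = -1.1554

-1.155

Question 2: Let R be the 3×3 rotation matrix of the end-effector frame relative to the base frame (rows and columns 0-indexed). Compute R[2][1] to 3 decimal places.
-0.750

End-effector y-axis (col 1 of R) = (-0.2888,0.5950,-0.7500)
R[2][1] = -0.7500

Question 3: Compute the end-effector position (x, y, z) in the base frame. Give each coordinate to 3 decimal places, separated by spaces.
after link 1: o_1 = (0.0000, 0.0000, 0.0000)
after link 2: o_2 = (0.9659, -0.2588, 4.0000)
after link 3: o_3 = (-0.3282, -5.0884, 6.0000)
after link 4: o_4 = (-5.1578, -3.7944, 7.0000)
after link 5: o_5 = (-2.9671, -3.3461, 10.4641)
after link 6: o_6 = (-4.6402, -2.8978, 11.4641)

-4.640 -2.898 11.464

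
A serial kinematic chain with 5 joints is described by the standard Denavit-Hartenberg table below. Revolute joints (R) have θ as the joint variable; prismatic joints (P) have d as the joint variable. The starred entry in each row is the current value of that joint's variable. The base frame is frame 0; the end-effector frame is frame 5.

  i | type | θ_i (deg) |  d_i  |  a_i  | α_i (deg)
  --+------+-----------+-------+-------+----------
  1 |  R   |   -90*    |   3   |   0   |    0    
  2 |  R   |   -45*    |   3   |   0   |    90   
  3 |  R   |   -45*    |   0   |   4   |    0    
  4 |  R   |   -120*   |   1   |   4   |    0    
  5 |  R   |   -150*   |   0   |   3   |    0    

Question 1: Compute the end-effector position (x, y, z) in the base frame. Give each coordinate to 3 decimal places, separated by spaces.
-1.475 -0.061 4.258

after link 1: o_1 = (0.0000, 0.0000, 3.0000)
after link 2: o_2 = (0.0000, 0.0000, 6.0000)
after link 3: o_3 = (-2.0000, -2.0000, 3.1716)
after link 4: o_4 = (0.0249, 1.4392, 2.1363)
after link 5: o_5 = (-1.4751, -0.0608, 4.2576)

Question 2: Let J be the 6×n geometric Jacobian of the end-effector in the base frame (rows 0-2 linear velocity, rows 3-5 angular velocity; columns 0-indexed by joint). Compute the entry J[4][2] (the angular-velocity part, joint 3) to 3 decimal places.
axis z_2 = (-0.7071,0.7071,0.0000); lever o_n−o_2 = (-1.4751,-0.0608,-1.7424)
cross product → J_v[:, 2] = (-1.2321,-1.2321,1.0860)
J_ω[:, 2] = z_2
entry J[4][2] = 0.7071

0.707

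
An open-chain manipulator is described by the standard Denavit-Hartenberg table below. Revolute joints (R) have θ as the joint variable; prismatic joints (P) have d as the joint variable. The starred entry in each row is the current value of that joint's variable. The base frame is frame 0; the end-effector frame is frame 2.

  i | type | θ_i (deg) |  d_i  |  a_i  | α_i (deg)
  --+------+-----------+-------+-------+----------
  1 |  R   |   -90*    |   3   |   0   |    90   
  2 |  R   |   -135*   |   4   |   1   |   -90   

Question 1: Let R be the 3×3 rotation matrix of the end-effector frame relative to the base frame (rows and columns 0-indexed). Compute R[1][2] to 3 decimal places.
-0.707

End-effector z-axis (col 2 of R) = (-0.0000,-0.7071,-0.7071)
R[1][2] = -0.7071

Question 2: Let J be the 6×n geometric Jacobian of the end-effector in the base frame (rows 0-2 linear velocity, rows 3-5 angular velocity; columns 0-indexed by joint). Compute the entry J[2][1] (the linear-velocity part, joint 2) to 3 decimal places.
axis z_1 = (-1.0000,-0.0000,0.0000); lever o_n−o_1 = (-4.0000,0.7071,-0.7071)
cross product → J_v[:, 1] = (0.0000,-0.7071,-0.7071)
J_ω[:, 1] = z_1
entry J[2][1] = -0.7071

-0.707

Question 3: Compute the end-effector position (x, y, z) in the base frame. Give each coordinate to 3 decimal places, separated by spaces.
after link 1: o_1 = (0.0000, 0.0000, 3.0000)
after link 2: o_2 = (-4.0000, 0.7071, 2.2929)

-4.000 0.707 2.293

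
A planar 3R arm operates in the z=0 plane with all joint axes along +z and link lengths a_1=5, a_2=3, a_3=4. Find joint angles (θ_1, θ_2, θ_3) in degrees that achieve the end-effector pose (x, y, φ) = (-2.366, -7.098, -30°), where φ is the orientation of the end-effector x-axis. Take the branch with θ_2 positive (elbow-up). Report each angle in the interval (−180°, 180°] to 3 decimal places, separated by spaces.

wrist centre = target − a_3·(cos φ, sin φ) = (-5.8301, -5.0980)
cos θ_2 = (59.9797−5²−3²)/(2·5·3) = 0.8660; θ_2 = 30.0041° (elbow-up)
β = atan2(-5.0980,-5.8301) = -138.8327°; ψ = atan2(1.5002,7.5980) = 11.1691°
θ_1 = β − ψ = -150.0018°
θ_3 = φ − θ_1 − θ_2 = 89.9977° (wrapped to (-180°,180°])

-150.002 30.004 89.998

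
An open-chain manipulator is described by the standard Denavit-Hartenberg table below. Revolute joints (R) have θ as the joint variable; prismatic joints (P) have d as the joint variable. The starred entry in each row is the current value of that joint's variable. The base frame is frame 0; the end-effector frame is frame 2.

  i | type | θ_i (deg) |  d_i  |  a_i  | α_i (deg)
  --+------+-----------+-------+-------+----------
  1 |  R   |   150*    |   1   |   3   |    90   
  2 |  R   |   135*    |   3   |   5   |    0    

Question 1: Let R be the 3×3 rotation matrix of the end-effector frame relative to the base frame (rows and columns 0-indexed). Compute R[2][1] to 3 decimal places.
-0.707

End-effector y-axis (col 1 of R) = (0.6124,-0.3536,-0.7071)
R[2][1] = -0.7071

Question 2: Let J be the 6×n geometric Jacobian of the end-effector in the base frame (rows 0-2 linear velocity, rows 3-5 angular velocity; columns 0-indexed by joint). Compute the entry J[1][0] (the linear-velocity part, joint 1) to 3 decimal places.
axis z_0 = ẑ; lever o_n−o_0 = (1.9638,2.3303,4.5355)
cross product → J_v[:, 0] = (-2.3303,1.9638,0.0000)
J_ω[:, 0] = z_0
entry J[1][0] = 1.9638

1.964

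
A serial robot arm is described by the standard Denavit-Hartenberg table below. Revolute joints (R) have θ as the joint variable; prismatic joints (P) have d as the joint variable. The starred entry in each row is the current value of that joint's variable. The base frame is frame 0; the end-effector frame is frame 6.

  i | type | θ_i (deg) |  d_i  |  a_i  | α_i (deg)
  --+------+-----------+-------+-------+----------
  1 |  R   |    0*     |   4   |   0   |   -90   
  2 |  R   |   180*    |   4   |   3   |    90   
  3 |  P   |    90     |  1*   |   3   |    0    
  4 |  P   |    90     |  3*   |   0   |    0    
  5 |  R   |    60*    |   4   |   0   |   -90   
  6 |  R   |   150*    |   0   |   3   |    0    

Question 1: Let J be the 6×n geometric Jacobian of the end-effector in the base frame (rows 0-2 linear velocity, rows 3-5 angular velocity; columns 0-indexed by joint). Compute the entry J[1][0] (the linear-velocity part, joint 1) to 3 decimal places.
axis z_0 = ẑ; lever o_n−o_0 = (-4.2990,9.2500,-2.5000)
cross product → J_v[:, 0] = (-9.2500,-4.2990,0.0000)
J_ω[:, 0] = z_0
entry J[1][0] = -4.2990

-4.299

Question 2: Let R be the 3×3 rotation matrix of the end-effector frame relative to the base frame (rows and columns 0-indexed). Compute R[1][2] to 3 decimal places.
End-effector z-axis (col 2 of R) = (-0.8660,-0.5000,-0.0000)
R[1][2] = -0.5000

-0.500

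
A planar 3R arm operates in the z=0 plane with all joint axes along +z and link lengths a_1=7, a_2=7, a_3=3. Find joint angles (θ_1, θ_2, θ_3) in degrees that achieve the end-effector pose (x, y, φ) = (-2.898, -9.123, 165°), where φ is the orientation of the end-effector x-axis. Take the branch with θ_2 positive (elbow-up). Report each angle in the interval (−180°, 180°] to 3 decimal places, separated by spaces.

-135.002 90.000 -149.999

wrist centre = target − a_3·(cos φ, sin φ) = (-0.0002, -9.8995)
cos θ_2 = (97.9993−7²−7²)/(2·7·7) = -0.0000; θ_2 = 90.0004° (elbow-up)
β = atan2(-9.8995,-0.0002) = -90.0013°; ψ = atan2(7.0000,6.9999) = 45.0002°
θ_1 = β − ψ = -135.0015°
θ_3 = φ − θ_1 − θ_2 = -149.9989° (wrapped to (-180°,180°])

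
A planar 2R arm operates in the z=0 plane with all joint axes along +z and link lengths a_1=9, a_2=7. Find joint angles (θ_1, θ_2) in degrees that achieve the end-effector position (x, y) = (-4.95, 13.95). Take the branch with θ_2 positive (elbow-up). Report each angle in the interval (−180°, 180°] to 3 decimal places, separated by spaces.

cos θ_2 = (219.1050−9²−7²)/(2·9·7) = 0.7072; θ_2 = 44.9939° (elbow-up)
β = atan2(13.9500,-4.9500) = 109.5367°; ψ = atan2(4.9492,13.9503) = 19.5334°
θ_1 = β − ψ = 90.0032°

90.003 44.994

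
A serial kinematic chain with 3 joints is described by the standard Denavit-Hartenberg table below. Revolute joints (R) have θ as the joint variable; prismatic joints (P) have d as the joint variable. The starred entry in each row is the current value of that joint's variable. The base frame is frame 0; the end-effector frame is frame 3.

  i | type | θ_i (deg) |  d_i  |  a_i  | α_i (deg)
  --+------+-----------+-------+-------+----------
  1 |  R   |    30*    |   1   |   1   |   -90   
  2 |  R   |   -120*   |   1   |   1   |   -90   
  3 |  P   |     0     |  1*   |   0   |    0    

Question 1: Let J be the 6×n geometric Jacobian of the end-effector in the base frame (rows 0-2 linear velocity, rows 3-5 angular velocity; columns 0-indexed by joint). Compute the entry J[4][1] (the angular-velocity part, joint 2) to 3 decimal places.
axis z_1 = (-0.5000,0.8660,0.0000); lever o_n−o_1 = (-0.1830,1.0490,1.3660)
cross product → J_v[:, 1] = (1.1830,0.6830,-0.3660)
J_ω[:, 1] = z_1
entry J[4][1] = 0.8660

0.866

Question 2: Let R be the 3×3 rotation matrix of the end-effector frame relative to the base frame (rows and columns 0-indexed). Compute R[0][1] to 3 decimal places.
0.500

End-effector y-axis (col 1 of R) = (0.5000,-0.8660,-0.0000)
R[0][1] = 0.5000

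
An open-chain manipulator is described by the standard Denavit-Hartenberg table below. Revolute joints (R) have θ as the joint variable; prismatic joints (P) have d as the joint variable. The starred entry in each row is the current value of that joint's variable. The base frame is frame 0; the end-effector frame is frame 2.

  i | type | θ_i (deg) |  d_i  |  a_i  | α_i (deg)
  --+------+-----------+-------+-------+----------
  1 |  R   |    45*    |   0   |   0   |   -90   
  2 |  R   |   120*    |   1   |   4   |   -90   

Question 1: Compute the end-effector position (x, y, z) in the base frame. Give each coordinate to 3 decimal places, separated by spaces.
-2.121 -0.707 -3.464

after link 1: o_1 = (0.0000, 0.0000, 0.0000)
after link 2: o_2 = (-2.1213, -0.7071, -3.4641)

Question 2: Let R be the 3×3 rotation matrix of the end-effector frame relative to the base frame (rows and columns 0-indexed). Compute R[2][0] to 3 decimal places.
End-effector x-axis (col 0 of R) = (-0.3536,-0.3536,-0.8660)
R[2][0] = -0.8660

-0.866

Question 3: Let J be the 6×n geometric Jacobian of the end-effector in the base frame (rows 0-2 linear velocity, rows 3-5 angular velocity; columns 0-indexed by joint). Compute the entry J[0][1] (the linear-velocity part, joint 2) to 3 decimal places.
-2.449

axis z_1 = (-0.7071,0.7071,0.0000); lever o_n−o_1 = (-2.1213,-0.7071,-3.4641)
cross product → J_v[:, 1] = (-2.4495,-2.4495,2.0000)
J_ω[:, 1] = z_1
entry J[0][1] = -2.4495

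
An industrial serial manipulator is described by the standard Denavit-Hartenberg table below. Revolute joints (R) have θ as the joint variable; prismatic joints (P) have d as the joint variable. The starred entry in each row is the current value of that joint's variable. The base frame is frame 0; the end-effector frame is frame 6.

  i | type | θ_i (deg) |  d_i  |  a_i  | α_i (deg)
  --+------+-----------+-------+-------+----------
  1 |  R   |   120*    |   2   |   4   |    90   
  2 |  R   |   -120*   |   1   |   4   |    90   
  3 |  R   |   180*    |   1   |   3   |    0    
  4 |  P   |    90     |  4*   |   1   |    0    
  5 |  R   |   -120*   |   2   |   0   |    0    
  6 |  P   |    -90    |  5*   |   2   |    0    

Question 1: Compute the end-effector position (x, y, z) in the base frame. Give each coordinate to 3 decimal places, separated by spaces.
5.196 -5.536 6.268

after link 1: o_1 = (-2.0000, 3.4641, 2.0000)
after link 2: o_2 = (-0.1340, 2.2321, -1.4641)
after link 3: o_3 = (-0.4510, 2.7811, 1.6340)
after link 4: o_4 = (0.4151, -0.7189, 3.6340)
after link 5: o_5 = (1.2811, -2.2189, 4.6340)
after link 6: o_6 = (5.1962, -5.5359, 6.2679)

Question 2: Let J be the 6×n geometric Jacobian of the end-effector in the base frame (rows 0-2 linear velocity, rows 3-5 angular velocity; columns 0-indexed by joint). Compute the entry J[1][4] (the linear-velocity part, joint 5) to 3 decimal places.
1.250

axis z_4 = (0.4330,-0.7500,0.5000); lever o_n−o_4 = (4.7811,-4.8170,2.6340)
cross product → J_v[:, 4] = (0.4330,1.2500,1.5000)
J_ω[:, 4] = z_4
entry J[1][4] = 1.2500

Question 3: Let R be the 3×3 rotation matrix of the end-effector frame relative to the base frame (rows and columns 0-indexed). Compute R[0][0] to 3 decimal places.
0.875

End-effector x-axis (col 0 of R) = (0.8750,0.2165,-0.4330)
R[0][0] = 0.8750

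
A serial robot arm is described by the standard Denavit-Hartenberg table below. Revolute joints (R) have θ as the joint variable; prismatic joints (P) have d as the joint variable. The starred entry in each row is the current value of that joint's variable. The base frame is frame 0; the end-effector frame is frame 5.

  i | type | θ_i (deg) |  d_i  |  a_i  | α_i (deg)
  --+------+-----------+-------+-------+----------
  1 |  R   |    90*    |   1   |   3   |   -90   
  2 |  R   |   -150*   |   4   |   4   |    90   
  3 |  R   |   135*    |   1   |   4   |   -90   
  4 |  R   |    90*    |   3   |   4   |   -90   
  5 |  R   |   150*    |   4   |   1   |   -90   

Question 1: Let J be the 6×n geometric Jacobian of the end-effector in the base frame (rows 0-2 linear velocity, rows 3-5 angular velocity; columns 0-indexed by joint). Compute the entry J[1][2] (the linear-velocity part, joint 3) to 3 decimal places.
axis z_2 = (-0.0000,-0.5000,-0.8660); lever o_n−o_2 = (1.7678,2.5979,0.9642)
cross product → J_v[:, 2] = (1.7678,-1.5309,0.8839)
J_ω[:, 2] = z_2
entry J[1][2] = -1.5309

-1.531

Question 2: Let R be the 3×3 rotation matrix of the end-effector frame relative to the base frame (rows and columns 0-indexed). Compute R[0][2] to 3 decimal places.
0.612

End-effector z-axis (col 2 of R) = (0.6124,0.2803,-0.7392)
R[0][2] = 0.6124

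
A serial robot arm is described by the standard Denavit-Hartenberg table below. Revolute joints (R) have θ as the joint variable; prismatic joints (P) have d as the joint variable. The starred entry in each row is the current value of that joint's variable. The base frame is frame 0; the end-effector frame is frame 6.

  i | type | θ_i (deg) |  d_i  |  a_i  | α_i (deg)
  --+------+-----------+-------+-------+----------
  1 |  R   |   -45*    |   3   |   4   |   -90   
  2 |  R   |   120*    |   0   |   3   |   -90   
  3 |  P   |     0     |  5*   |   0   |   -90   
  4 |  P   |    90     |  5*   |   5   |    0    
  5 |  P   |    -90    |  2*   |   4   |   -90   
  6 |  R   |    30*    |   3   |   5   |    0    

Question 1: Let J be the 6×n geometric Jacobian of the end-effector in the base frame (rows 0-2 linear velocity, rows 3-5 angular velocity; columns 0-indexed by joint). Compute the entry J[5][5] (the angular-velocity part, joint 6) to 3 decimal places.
axis z_5 = (0.6124,-0.6124,-0.5000); lever o_n−o_5 = (2.0740,1.4616,-5.2500)
cross product → J_v[:, 5] = (3.9457,2.1780,2.1651)
J_ω[:, 5] = z_5
entry J[5][5] = -0.5000

-0.500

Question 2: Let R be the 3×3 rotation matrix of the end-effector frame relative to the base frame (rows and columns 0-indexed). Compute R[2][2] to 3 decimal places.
End-effector z-axis (col 2 of R) = (0.6124,-0.6124,-0.5000)
R[2][2] = -0.5000

-0.500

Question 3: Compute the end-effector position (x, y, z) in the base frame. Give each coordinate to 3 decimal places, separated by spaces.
after link 1: o_1 = (2.8284, -2.8284, 3.0000)
after link 2: o_2 = (1.7678, -1.7678, 0.4019)
after link 3: o_3 = (-1.2941, 1.2941, 2.9019)
after link 4: o_4 = (-1.7678, -5.3033, 0.4019)
after link 5: o_5 = (-4.5962, -5.3033, -3.0622)
after link 6: o_6 = (-2.5222, -3.8417, -8.3122)

-2.522 -3.842 -8.312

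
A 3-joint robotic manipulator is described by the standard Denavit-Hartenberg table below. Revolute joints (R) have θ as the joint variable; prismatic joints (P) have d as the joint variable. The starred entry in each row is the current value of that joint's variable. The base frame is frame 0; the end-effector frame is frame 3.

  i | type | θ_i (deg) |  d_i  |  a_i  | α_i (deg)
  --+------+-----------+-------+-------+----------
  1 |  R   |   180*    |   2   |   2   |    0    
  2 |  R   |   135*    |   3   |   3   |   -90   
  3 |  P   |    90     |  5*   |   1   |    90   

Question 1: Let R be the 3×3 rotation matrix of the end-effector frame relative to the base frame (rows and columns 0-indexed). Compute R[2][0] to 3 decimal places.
End-effector x-axis (col 0 of R) = (0.0000,-0.0000,-1.0000)
R[2][0] = -1.0000

-1.000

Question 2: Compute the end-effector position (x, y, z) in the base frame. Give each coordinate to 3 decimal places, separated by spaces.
after link 1: o_1 = (-2.0000, 0.0000, 2.0000)
after link 2: o_2 = (0.1213, -2.1213, 5.0000)
after link 3: o_3 = (3.6569, 1.4142, 4.0000)

3.657 1.414 4.000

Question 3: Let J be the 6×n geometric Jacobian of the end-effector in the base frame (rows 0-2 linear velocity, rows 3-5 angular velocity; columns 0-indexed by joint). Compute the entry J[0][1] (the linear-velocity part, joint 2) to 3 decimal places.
-1.414

axis z_1 = (0.0000,0.0000,1.0000); lever o_n−o_1 = (5.6569,1.4142,2.0000)
cross product → J_v[:, 1] = (-1.4142,5.6569,0.0000)
J_ω[:, 1] = z_1
entry J[0][1] = -1.4142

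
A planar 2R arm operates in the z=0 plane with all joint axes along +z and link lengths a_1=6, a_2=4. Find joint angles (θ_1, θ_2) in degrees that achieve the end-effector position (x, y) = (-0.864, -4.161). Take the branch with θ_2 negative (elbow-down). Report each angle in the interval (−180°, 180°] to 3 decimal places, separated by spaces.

-60.003 -134.997

cos θ_2 = (18.0604−6²−4²)/(2·6·4) = -0.7071; θ_2 = -134.9974° (elbow-down)
β = atan2(-4.1610,-0.8640) = -101.7303°; ψ = atan2(-2.8286,3.1717) = -41.7269°
θ_1 = β − ψ = -60.0034°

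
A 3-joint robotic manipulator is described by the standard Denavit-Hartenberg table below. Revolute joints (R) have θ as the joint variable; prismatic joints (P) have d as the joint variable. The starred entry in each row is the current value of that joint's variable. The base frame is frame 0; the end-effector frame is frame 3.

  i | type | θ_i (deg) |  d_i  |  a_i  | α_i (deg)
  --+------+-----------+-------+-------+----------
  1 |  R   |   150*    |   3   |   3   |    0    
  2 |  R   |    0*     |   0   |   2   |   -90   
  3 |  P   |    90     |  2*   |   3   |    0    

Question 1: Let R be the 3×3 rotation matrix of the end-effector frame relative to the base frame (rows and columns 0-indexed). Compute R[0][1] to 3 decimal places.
End-effector y-axis (col 1 of R) = (0.8660,-0.5000,-0.0000)
R[0][1] = 0.8660

0.866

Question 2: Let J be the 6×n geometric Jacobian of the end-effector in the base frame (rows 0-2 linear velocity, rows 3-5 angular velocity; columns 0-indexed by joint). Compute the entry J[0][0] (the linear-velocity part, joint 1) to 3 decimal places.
axis z_0 = ẑ; lever o_n−o_0 = (-5.3301,0.7679,0.0000)
cross product → J_v[:, 0] = (-0.7679,-5.3301,0.0000)
J_ω[:, 0] = z_0
entry J[0][0] = -0.7679

-0.768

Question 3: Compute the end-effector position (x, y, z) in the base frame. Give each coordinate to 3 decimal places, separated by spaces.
after link 1: o_1 = (-2.5981, 1.5000, 3.0000)
after link 2: o_2 = (-4.3301, 2.5000, 3.0000)
after link 3: o_3 = (-5.3301, 0.7679, 0.0000)

-5.330 0.768 0.000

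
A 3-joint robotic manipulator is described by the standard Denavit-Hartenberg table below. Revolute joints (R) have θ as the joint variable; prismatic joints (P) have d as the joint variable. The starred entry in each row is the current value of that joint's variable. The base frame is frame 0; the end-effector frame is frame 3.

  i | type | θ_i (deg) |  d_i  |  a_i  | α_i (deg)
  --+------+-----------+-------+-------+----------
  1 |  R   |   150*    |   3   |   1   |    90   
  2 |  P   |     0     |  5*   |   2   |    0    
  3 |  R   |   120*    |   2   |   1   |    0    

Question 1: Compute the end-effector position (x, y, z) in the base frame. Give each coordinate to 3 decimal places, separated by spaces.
after link 1: o_1 = (-0.8660, 0.5000, 3.0000)
after link 2: o_2 = (-0.0981, 5.8301, 3.0000)
after link 3: o_3 = (1.3349, 7.3122, 3.8660)

1.335 7.312 3.866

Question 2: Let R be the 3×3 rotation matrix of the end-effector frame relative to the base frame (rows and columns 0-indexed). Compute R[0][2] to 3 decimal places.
0.500

End-effector z-axis (col 2 of R) = (0.5000,0.8660,0.0000)
R[0][2] = 0.5000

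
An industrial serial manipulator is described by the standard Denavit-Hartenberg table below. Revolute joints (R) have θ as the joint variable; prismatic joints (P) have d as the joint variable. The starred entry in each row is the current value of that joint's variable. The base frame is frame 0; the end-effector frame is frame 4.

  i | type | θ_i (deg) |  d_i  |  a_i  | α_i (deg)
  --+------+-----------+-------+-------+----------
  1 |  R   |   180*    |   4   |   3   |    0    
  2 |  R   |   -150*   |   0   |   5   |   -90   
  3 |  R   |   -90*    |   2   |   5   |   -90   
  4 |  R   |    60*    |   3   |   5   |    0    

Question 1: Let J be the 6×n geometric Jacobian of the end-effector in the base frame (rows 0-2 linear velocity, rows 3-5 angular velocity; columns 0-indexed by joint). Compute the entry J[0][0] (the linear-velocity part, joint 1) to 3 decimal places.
-1.982

axis z_0 = ẑ; lever o_n−o_0 = (5.0933,1.9821,11.5000)
cross product → J_v[:, 0] = (-1.9821,5.0933,0.0000)
J_ω[:, 0] = z_0
entry J[0][0] = -1.9821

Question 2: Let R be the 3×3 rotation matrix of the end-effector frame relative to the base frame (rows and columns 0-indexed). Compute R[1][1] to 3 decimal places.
End-effector y-axis (col 1 of R) = (0.2500,-0.4330,-0.8660)
R[1][1] = -0.4330

-0.433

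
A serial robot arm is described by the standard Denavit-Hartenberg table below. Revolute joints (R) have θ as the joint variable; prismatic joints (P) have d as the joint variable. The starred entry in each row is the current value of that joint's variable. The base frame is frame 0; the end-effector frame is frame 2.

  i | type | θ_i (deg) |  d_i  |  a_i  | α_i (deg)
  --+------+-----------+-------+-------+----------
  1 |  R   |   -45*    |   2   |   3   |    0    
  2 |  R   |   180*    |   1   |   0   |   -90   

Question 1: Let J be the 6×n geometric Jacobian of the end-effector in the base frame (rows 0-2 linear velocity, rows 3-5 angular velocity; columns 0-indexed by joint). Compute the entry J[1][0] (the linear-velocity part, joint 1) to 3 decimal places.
axis z_0 = ẑ; lever o_n−o_0 = (2.1213,-2.1213,3.0000)
cross product → J_v[:, 0] = (2.1213,2.1213,-0.0000)
J_ω[:, 0] = z_0
entry J[1][0] = 2.1213

2.121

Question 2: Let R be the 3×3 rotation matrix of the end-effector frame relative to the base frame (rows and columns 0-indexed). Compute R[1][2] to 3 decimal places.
-0.707

End-effector z-axis (col 2 of R) = (-0.7071,-0.7071,0.0000)
R[1][2] = -0.7071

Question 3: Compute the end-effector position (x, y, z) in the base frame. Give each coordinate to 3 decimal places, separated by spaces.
2.121 -2.121 3.000

after link 1: o_1 = (2.1213, -2.1213, 2.0000)
after link 2: o_2 = (2.1213, -2.1213, 3.0000)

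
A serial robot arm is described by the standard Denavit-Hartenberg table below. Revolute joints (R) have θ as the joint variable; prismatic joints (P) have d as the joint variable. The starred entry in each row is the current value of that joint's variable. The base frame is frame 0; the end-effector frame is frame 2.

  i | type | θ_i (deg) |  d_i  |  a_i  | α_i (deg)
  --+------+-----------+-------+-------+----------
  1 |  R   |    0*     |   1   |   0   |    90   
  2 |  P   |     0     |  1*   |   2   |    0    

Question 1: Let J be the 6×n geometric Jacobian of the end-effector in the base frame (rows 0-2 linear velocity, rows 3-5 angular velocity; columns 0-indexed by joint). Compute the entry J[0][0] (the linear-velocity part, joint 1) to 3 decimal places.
1.000

axis z_0 = ẑ; lever o_n−o_0 = (2.0000,-1.0000,1.0000)
cross product → J_v[:, 0] = (1.0000,2.0000,-0.0000)
J_ω[:, 0] = z_0
entry J[0][0] = 1.0000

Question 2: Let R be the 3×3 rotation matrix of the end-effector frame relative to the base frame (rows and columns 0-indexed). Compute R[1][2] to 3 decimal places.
End-effector z-axis (col 2 of R) = (0.0000,-1.0000,0.0000)
R[1][2] = -1.0000

-1.000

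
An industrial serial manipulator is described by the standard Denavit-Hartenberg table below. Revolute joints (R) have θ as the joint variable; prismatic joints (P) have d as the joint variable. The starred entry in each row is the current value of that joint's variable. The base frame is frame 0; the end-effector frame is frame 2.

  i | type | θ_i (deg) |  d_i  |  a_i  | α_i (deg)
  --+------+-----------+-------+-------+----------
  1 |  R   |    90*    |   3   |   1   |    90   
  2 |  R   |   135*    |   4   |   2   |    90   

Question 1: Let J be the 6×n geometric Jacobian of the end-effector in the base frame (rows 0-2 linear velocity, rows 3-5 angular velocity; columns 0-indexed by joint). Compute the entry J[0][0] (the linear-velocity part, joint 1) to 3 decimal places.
axis z_0 = ẑ; lever o_n−o_0 = (4.0000,-0.4142,4.4142)
cross product → J_v[:, 0] = (0.4142,4.0000,-0.0000)
J_ω[:, 0] = z_0
entry J[0][0] = 0.4142

0.414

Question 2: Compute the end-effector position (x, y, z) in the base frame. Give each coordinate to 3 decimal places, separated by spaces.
after link 1: o_1 = (0.0000, 1.0000, 3.0000)
after link 2: o_2 = (4.0000, -0.4142, 4.4142)

4.000 -0.414 4.414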